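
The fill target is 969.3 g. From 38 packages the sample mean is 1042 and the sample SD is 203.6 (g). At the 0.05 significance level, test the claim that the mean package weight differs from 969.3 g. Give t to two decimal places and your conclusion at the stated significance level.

H0: μ = 969.3; H1: μ ≠ 969.3 (one-sample t-test, two-sided).
t = (x̄ − μ₀)/(s/√n) = (1042 − 969.3)/(203.6/√38) = 2.20
df = n − 1 = 37
Two-sided p-value ≈ 0.034
Since p ≈ 0.034 < α = 0.05, reject H0; the data support H1.

t = 2.20; reject H0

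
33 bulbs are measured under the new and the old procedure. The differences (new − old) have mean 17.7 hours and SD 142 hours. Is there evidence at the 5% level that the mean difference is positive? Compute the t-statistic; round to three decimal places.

0.716

H0: μ_d = 0; H1: μ_d > 0 (paired t-test on the differences, right-tailed).
t = d̄/(s_d/√n) = 17.7/(142/√33) = 0.716
df = n − 1 = 32
p-value = P(T ≥ 0.716) ≈ 0.2396
Since p ≈ 0.2396 > α = 0.05, fail to reject H0; the evidence is not statistically significant.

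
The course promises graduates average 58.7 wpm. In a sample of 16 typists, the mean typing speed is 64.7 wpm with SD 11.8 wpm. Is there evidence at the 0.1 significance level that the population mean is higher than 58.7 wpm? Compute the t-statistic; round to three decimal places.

2.034

H0: μ = 58.7; H1: μ > 58.7 (one-sample t-test, right-tailed).
t = (x̄ − μ₀)/(s/√n) = (64.7 − 58.7)/(11.8/√16) = 2.034
df = n − 1 = 15
p-value = P(T ≥ 2.034) ≈ 0.0300
Since p ≈ 0.0300 < α = 0.1, reject H0; the evidence is statistically significant.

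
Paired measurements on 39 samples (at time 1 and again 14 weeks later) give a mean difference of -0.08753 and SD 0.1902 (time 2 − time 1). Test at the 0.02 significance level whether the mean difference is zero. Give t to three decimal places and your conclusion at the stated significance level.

H0: μ_d = 0; H1: μ_d ≠ 0 (paired t-test on the differences, two-sided).
t = d̄/(s_d/√n) = -0.08753/(0.1902/√39) = -2.874
df = n − 1 = 38
Two-sided p-value ≈ 0.0066
Since p ≈ 0.0066 < α = 0.02, reject H0; the evidence is statistically significant.

t = -2.874; reject H0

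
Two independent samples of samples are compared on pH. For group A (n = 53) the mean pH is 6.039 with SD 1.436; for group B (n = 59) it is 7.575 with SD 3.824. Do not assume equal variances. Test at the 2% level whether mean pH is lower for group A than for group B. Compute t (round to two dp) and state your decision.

t = -2.87; reject H0

Let group 1 = group A, group 2 = group B. H0: μ_1 = μ_2; H1: μ_1 < μ_2 (Welch's two-sample t-test, left-tailed).
t = (x̄_1 − x̄_2)/√(s_1²/n_1 + s_2²/n_2) = (6.039 − 7.575)/√(1.436²/53 + 3.824²/59) = -2.87
Welch–Satterthwaite df ≈ 75.56
p-value = P(T ≤ -2.87) ≈ 0.0027
Since p ≈ 0.0027 < α = 0.02, reject H0; the evidence is statistically significant.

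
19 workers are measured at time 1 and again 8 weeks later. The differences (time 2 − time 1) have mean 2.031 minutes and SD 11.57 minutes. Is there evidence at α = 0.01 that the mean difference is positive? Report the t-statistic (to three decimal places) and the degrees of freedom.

t = 0.765, df = 18

H0: μ_d = 0; H1: μ_d > 0 (paired t-test on the differences, right-tailed).
t = d̄/(s_d/√n) = 2.031/(11.57/√19) = 0.765
df = n − 1 = 18
p-value = P(T ≥ 0.765) ≈ 0.227
Since p ≈ 0.227 > α = 0.01, fail to reject H0; the evidence is not statistically significant.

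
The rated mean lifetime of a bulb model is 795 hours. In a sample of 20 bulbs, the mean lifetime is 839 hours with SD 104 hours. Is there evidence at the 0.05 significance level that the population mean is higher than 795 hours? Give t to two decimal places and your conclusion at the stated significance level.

t = 1.89; reject H0

H0: μ = 795; H1: μ > 795 (one-sample t-test, right-tailed).
t = (x̄ − μ₀)/(s/√n) = (839 − 795)/(104/√20) = 1.89
df = n − 1 = 19
p-value = P(T ≥ 1.89) ≈ 0.037
Since p ≈ 0.037 < α = 0.05, reject H0; the data support H1.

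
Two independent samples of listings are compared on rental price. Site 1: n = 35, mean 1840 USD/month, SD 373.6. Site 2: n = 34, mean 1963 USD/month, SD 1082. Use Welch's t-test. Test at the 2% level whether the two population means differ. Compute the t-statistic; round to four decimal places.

-0.6275

Let group 1 = site 1, group 2 = site 2. H0: μ_1 = μ_2; H1: μ_1 ≠ μ_2 (Welch's two-sample t-test, two-sided).
t = (x̄_1 − x̄_2)/√(s_1²/n_1 + s_2²/n_2) = (1840 − 1963)/√(373.6²/35 + 1082²/34) = -0.6275
Welch–Satterthwaite df ≈ 40.56
Two-sided p-value ≈ 0.534
Since p ≈ 0.534 > α = 0.02, fail to reject H0; the evidence is not statistically significant.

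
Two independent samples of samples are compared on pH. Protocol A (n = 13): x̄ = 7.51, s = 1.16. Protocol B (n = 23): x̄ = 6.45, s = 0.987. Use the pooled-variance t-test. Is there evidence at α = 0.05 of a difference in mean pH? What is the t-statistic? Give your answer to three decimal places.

2.906

Let group 1 = protocol A, group 2 = protocol B. H0: μ_1 = μ_2; H1: μ_1 ≠ μ_2 (two-sample pooled-variance t-test, two-sided).
s_p² = [(13−1)·1.16² + (23−1)·0.987²]/(13+23−2) = 1.10526
t = (7.51 − 6.45)/√[1.10526·(1/13 + 1/23)] = 2.906
df = n₁ + n₂ − 2 = 34
Two-sided p-value ≈ 0.006
Since p ≈ 0.006 < α = 0.05, reject H0; the evidence is statistically significant.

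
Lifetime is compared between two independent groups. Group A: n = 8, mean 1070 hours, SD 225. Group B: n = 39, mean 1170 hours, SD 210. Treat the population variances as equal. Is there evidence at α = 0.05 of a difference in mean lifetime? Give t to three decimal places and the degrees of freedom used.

Let group 1 = group A, group 2 = group B. H0: μ_1 = μ_2; H1: μ_1 ≠ μ_2 (two-sample pooled-variance t-test, two-sided).
s_p² = [(8−1)·225² + (39−1)·210²]/(8+39−2) = 45115
t = (1070 − 1170)/√[45115·(1/8 + 1/39)] = -1.213
df = n₁ + n₂ − 2 = 45
Two-sided p-value ≈ 0.231
Since p ≈ 0.231 > α = 0.05, fail to reject H0; the data do not provide sufficient evidence against H0.

t = -1.213, df = 45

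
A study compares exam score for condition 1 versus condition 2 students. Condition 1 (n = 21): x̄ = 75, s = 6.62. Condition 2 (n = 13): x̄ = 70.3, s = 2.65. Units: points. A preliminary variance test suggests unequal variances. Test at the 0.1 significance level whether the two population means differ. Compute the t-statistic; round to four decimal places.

2.8998

Let group 1 = condition 1, group 2 = condition 2. H0: μ_1 = μ_2; H1: μ_1 ≠ μ_2 (Welch's two-sample t-test, two-sided).
t = (x̄_1 − x̄_2)/√(s_1²/n_1 + s_2²/n_2) = (75 − 70.3)/√(6.62²/21 + 2.65²/13) = 2.8998
Welch–Satterthwaite df ≈ 28.51
Two-sided p-value ≈ 0.007
Since p ≈ 0.007 < α = 0.1, reject H0; the data support H1.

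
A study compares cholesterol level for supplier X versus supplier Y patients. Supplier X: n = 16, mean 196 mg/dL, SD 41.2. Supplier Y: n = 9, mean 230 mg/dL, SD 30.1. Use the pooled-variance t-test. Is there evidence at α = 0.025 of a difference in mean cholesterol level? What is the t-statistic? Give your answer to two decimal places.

-2.16

Let group 1 = supplier X, group 2 = supplier Y. H0: μ_1 = μ_2; H1: μ_1 ≠ μ_2 (two-sample pooled-variance t-test, two-sided).
s_p² = [(16−1)·41.2² + (9−1)·30.1²]/(16+9−2) = 1422.16
t = (196 − 230)/√[1422.16·(1/16 + 1/9)] = -2.16
df = n₁ + n₂ − 2 = 23
Two-sided p-value ≈ 0.0411
Since p ≈ 0.0411 > α = 0.025, fail to reject H0; the data do not provide sufficient evidence against H0.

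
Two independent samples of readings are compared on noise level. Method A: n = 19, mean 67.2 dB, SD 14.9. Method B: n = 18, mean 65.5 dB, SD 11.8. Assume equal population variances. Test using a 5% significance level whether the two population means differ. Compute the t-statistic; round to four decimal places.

0.3833

Let group 1 = method A, group 2 = method B. H0: μ_1 = μ_2; H1: μ_1 ≠ μ_2 (two-sample pooled-variance t-test, two-sided).
s_p² = [(19−1)·14.9² + (18−1)·11.8²]/(19+18−2) = 181.807
t = (67.2 − 65.5)/√[181.807·(1/19 + 1/18)] = 0.3833
df = n₁ + n₂ − 2 = 35
Two-sided p-value ≈ 0.704
Since p ≈ 0.704 > α = 0.05, fail to reject H0; the evidence is not statistically significant.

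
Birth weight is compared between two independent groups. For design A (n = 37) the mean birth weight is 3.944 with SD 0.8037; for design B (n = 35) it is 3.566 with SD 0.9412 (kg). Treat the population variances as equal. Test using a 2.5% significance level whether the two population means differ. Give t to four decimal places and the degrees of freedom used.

Let group 1 = design A, group 2 = design B. H0: μ_1 = μ_2; H1: μ_1 ≠ μ_2 (two-sample pooled-variance t-test, two-sided).
s_p² = [(37−1)·0.8037² + (35−1)·0.9412²]/(37+35−2) = 0.762468
t = (3.944 − 3.566)/√[0.762468·(1/37 + 1/35)] = 1.8359
df = n₁ + n₂ − 2 = 70
Two-sided p-value ≈ 0.0706
Since p ≈ 0.0706 > α = 0.025, fail to reject H0; the evidence is not statistically significant.

t = 1.8359, df = 70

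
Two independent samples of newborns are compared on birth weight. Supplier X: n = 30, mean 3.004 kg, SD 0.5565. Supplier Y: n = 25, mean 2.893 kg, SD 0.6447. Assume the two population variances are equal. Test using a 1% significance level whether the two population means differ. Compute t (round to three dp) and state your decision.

t = 0.685; fail to reject H0

Let group 1 = supplier X, group 2 = supplier Y. H0: μ_1 = μ_2; H1: μ_1 ≠ μ_2 (two-sample pooled-variance t-test, two-sided).
s_p² = [(30−1)·0.5565² + (25−1)·0.6447²]/(30+25−2) = 0.357668
t = (3.004 − 2.893)/√[0.357668·(1/30 + 1/25)] = 0.685
df = n₁ + n₂ − 2 = 53
Two-sided p-value ≈ 0.496
Since p ≈ 0.496 > α = 0.01, fail to reject H0; the data do not provide sufficient evidence against H0.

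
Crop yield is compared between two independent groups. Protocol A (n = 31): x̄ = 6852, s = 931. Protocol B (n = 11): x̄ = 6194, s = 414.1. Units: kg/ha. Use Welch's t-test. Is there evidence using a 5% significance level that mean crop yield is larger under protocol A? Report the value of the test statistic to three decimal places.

Let group 1 = protocol A, group 2 = protocol B. H0: μ_1 = μ_2; H1: μ_1 > μ_2 (Welch's two-sample t-test, right-tailed).
t = (x̄_1 − x̄_2)/√(s_1²/n_1 + s_2²/n_2) = (6852 − 6194)/√(931²/31 + 414.1²/11) = 3.153
Welch–Satterthwaite df ≈ 37.66
p-value = P(T ≥ 3.153) ≈ 0.002
Since p ≈ 0.002 < α = 0.05, reject H0; the data support H1.

3.153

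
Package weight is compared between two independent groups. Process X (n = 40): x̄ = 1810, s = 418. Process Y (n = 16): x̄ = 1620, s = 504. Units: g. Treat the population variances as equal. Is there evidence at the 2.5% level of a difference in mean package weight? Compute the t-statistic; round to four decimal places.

Let group 1 = process X, group 2 = process Y. H0: μ_1 = μ_2; H1: μ_1 ≠ μ_2 (two-sample pooled-variance t-test, two-sided).
s_p² = [(40−1)·418² + (16−1)·504²]/(40+16−2) = 196750
t = (1810 − 1620)/√[196750·(1/40 + 1/16)] = 1.4481
df = n₁ + n₂ − 2 = 54
Two-sided p-value ≈ 0.1534
Since p ≈ 0.1534 > α = 0.025, fail to reject H0; the evidence is not statistically significant.

1.4481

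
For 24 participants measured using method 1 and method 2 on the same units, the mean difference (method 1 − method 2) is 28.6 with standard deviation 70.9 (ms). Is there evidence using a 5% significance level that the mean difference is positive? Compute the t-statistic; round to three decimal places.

H0: μ_d = 0; H1: μ_d > 0 (paired t-test on the differences, right-tailed).
t = d̄/(s_d/√n) = 28.6/(70.9/√24) = 1.976
df = n − 1 = 23
p-value = P(T ≥ 1.976) ≈ 0.030
Since p ≈ 0.030 < α = 0.05, reject H0; the data support H1.

1.976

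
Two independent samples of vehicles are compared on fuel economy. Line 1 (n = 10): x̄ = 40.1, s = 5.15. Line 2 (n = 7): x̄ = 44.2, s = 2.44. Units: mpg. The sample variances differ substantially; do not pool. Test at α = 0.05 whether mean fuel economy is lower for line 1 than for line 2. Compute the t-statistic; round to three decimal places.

Let group 1 = line 1, group 2 = line 2. H0: μ_1 = μ_2; H1: μ_1 < μ_2 (Welch's two-sample t-test, left-tailed).
t = (x̄_1 − x̄_2)/√(s_1²/n_1 + s_2²/n_2) = (40.1 − 44.2)/√(5.15²/10 + 2.44²/7) = -2.191
Welch–Satterthwaite df ≈ 13.60
p-value = P(T ≤ -2.191) ≈ 0.0232
Since p ≈ 0.0232 < α = 0.05, reject H0; the evidence is statistically significant.

-2.191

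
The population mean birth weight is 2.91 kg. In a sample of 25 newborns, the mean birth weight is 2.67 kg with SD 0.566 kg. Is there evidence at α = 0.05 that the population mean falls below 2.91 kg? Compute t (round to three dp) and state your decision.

t = -2.120; reject H0

H0: μ = 2.91; H1: μ < 2.91 (one-sample t-test, left-tailed).
t = (x̄ − μ₀)/(s/√n) = (2.67 − 2.91)/(0.566/√25) = -2.120
df = n − 1 = 24
p-value = P(T ≤ -2.120) ≈ 0.022
Since p ≈ 0.022 < α = 0.05, reject H0; the data support H1.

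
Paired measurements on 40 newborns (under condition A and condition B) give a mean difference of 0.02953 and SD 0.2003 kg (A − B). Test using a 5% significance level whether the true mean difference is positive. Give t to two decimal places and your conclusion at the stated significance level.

t = 0.93; fail to reject H0

H0: μ_d = 0; H1: μ_d > 0 (paired t-test on the differences, right-tailed).
t = d̄/(s_d/√n) = 0.02953/(0.2003/√40) = 0.93
df = n − 1 = 39
p-value = P(T ≥ 0.93) ≈ 0.1784
Since p ≈ 0.1784 > α = 0.05, fail to reject H0; the evidence is not statistically significant.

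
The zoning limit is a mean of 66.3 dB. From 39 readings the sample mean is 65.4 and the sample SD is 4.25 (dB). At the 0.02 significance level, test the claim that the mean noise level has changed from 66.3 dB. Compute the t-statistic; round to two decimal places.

-1.32

H0: μ = 66.3; H1: μ ≠ 66.3 (one-sample t-test, two-sided).
t = (x̄ − μ₀)/(s/√n) = (65.4 − 66.3)/(4.25/√39) = -1.32
df = n − 1 = 38
Two-sided p-value ≈ 0.1939
Since p ≈ 0.1939 > α = 0.02, fail to reject H0; the data do not provide sufficient evidence against H0.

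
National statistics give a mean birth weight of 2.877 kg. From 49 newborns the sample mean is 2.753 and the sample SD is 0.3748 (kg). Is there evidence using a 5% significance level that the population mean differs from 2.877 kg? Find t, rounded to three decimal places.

H0: μ = 2.877; H1: μ ≠ 2.877 (one-sample t-test, two-sided).
t = (x̄ − μ₀)/(s/√n) = (2.753 − 2.877)/(0.3748/√49) = -2.316
df = n − 1 = 48
Two-sided p-value ≈ 0.0249
Since p ≈ 0.0249 < α = 0.05, reject H0; the evidence is statistically significant.

-2.316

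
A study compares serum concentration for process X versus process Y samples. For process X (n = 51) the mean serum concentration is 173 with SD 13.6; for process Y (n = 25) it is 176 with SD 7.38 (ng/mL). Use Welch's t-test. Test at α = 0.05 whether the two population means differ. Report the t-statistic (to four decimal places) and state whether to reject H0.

Let group 1 = process X, group 2 = process Y. H0: μ_1 = μ_2; H1: μ_1 ≠ μ_2 (Welch's two-sample t-test, two-sided).
t = (x̄_1 − x̄_2)/√(s_1²/n_1 + s_2²/n_2) = (173 − 176)/√(13.6²/51 + 7.38²/25) = -1.2451
Welch–Satterthwaite df ≈ 73.13
Two-sided p-value ≈ 0.2171
Since p ≈ 0.2171 > α = 0.05, fail to reject H0; the evidence is not statistically significant.

t = -1.2451; fail to reject H0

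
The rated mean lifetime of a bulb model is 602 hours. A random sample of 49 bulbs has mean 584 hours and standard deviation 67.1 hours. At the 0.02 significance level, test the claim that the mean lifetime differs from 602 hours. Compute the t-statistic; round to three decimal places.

H0: μ = 602; H1: μ ≠ 602 (one-sample t-test, two-sided).
t = (x̄ − μ₀)/(s/√n) = (584 − 602)/(67.1/√49) = -1.878
df = n − 1 = 48
Two-sided p-value ≈ 0.0665
Since p ≈ 0.0665 > α = 0.02, fail to reject H0; the data do not provide sufficient evidence against H0.

-1.878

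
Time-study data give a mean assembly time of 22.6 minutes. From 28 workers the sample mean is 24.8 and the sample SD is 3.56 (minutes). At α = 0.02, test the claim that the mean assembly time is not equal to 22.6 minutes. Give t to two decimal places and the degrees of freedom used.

H0: μ = 22.6; H1: μ ≠ 22.6 (one-sample t-test, two-sided).
t = (x̄ − μ₀)/(s/√n) = (24.8 − 22.6)/(3.56/√28) = 3.27
df = n − 1 = 27
Two-sided p-value ≈ 0.003
Since p ≈ 0.003 < α = 0.02, reject H0; the evidence is statistically significant.

t = 3.27, df = 27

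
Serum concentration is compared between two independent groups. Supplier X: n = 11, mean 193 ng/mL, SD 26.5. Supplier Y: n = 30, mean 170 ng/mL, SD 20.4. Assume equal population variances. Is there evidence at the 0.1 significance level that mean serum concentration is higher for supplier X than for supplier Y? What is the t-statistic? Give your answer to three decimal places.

2.949

Let group 1 = supplier X, group 2 = supplier Y. H0: μ_1 = μ_2; H1: μ_1 > μ_2 (two-sample pooled-variance t-test, right-tailed).
s_p² = [(11−1)·26.5² + (30−1)·20.4²]/(11+30−2) = 489.516
t = (193 − 170)/√[489.516·(1/11 + 1/30)] = 2.949
df = n₁ + n₂ − 2 = 39
p-value = P(T ≥ 2.949) ≈ 0.0027
Since p ≈ 0.0027 < α = 0.1, reject H0; the data support H1.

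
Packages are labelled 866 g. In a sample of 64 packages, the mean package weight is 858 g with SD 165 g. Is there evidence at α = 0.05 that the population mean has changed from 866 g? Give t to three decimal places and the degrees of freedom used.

t = -0.388, df = 63

H0: μ = 866; H1: μ ≠ 866 (one-sample t-test, two-sided).
t = (x̄ − μ₀)/(s/√n) = (858 − 866)/(165/√64) = -0.388
df = n − 1 = 63
Two-sided p-value ≈ 0.6994
Since p ≈ 0.6994 > α = 0.05, fail to reject H0; the evidence is not statistically significant.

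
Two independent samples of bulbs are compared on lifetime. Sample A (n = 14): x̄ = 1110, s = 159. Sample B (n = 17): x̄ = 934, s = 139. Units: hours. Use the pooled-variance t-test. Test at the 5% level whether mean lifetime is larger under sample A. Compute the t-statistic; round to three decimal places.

3.288

Let group 1 = sample A, group 2 = sample B. H0: μ_1 = μ_2; H1: μ_1 > μ_2 (two-sample pooled-variance t-test, right-tailed).
s_p² = [(14−1)·159² + (17−1)·139²]/(14+17−2) = 21992.7
t = (1110 − 934)/√[21992.7·(1/14 + 1/17)] = 3.288
df = n₁ + n₂ − 2 = 29
p-value = P(T ≥ 3.288) ≈ 0.0013
Since p ≈ 0.0013 < α = 0.05, reject H0; the evidence is statistically significant.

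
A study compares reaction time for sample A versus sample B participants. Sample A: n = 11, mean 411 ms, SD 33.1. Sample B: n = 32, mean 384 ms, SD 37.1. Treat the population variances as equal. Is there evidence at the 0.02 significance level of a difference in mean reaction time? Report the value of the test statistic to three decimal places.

Let group 1 = sample A, group 2 = sample B. H0: μ_1 = μ_2; H1: μ_1 ≠ μ_2 (two-sample pooled-variance t-test, two-sided).
s_p² = [(11−1)·33.1² + (32−1)·37.1²]/(11+32−2) = 1307.92
t = (411 − 384)/√[1307.92·(1/11 + 1/32)] = 2.136
df = n₁ + n₂ − 2 = 41
Two-sided p-value ≈ 0.039
Since p ≈ 0.039 > α = 0.02, fail to reject H0; the evidence is not statistically significant.

2.136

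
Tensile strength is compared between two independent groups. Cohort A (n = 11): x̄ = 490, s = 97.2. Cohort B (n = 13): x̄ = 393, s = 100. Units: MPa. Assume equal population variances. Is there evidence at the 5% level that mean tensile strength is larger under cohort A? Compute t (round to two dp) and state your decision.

t = 2.40; reject H0

Let group 1 = cohort A, group 2 = cohort B. H0: μ_1 = μ_2; H1: μ_1 > μ_2 (two-sample pooled-variance t-test, right-tailed).
s_p² = [(11−1)·97.2² + (13−1)·100²]/(11+13−2) = 9749.02
t = (490 − 393)/√[9749.02·(1/11 + 1/13)] = 2.40
df = n₁ + n₂ − 2 = 22
p-value = P(T ≥ 2.40) ≈ 0.0127
Since p ≈ 0.0127 < α = 0.05, reject H0; the data support H1.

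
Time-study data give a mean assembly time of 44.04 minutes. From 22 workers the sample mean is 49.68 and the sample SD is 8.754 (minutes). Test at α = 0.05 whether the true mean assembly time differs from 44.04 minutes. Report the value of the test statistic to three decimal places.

3.022

H0: μ = 44.04; H1: μ ≠ 44.04 (one-sample t-test, two-sided).
t = (x̄ − μ₀)/(s/√n) = (49.68 − 44.04)/(8.754/√22) = 3.022
df = n − 1 = 21
Two-sided p-value ≈ 0.0065
Since p ≈ 0.0065 < α = 0.05, reject H0; the data support H1.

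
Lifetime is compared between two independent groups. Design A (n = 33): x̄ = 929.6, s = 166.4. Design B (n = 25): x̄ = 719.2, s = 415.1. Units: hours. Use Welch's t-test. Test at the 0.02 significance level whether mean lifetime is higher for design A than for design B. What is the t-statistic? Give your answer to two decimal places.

2.39

Let group 1 = design A, group 2 = design B. H0: μ_1 = μ_2; H1: μ_1 > μ_2 (Welch's two-sample t-test, right-tailed).
t = (x̄_1 − x̄_2)/√(s_1²/n_1 + s_2²/n_2) = (929.6 − 719.2)/√(166.4²/33 + 415.1²/25) = 2.39
Welch–Satterthwaite df ≈ 29.87
p-value = P(T ≥ 2.39) ≈ 0.0116
Since p ≈ 0.0116 < α = 0.02, reject H0; the evidence is statistically significant.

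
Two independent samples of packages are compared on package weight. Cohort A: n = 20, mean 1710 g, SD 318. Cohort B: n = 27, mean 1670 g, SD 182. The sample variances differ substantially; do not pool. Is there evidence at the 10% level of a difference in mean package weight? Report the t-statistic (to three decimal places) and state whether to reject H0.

Let group 1 = cohort A, group 2 = cohort B. H0: μ_1 = μ_2; H1: μ_1 ≠ μ_2 (Welch's two-sample t-test, two-sided).
t = (x̄_1 − x̄_2)/√(s_1²/n_1 + s_2²/n_2) = (1710 − 1670)/√(318²/20 + 182²/27) = 0.505
Welch–Satterthwaite df ≈ 28.13
Two-sided p-value ≈ 0.618
Since p ≈ 0.618 > α = 0.1, fail to reject H0; the evidence is not statistically significant.

t = 0.505; fail to reject H0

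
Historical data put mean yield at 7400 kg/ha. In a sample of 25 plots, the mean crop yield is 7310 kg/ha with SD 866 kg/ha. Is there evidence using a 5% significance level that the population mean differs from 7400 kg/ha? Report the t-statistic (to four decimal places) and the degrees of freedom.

t = -0.5196, df = 24

H0: μ = 7400; H1: μ ≠ 7400 (one-sample t-test, two-sided).
t = (x̄ − μ₀)/(s/√n) = (7310 − 7400)/(866/√25) = -0.5196
df = n − 1 = 24
Two-sided p-value ≈ 0.6081
Since p ≈ 0.6081 > α = 0.05, fail to reject H0; the data do not provide sufficient evidence against H0.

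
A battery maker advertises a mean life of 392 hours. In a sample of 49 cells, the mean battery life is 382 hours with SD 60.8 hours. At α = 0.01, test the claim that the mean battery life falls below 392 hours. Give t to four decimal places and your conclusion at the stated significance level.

H0: μ = 392; H1: μ < 392 (one-sample t-test, left-tailed).
t = (x̄ − μ₀)/(s/√n) = (382 − 392)/(60.8/√49) = -1.1513
df = n − 1 = 48
p-value = P(T ≤ -1.1513) ≈ 0.1277
Since p ≈ 0.1277 > α = 0.01, fail to reject H0; the evidence is not statistically significant.

t = -1.1513; fail to reject H0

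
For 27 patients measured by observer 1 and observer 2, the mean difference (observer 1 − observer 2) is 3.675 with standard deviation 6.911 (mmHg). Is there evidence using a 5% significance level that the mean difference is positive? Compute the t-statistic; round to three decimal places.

H0: μ_d = 0; H1: μ_d > 0 (paired t-test on the differences, right-tailed).
t = d̄/(s_d/√n) = 3.675/(6.911/√27) = 2.763
df = n − 1 = 26
p-value = P(T ≥ 2.763) ≈ 0.0052
Since p ≈ 0.0052 < α = 0.05, reject H0; the data support H1.

2.763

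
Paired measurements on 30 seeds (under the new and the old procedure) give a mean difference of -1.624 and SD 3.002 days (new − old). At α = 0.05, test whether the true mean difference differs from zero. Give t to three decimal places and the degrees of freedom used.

H0: μ_d = 0; H1: μ_d ≠ 0 (paired t-test on the differences, two-sided).
t = d̄/(s_d/√n) = -1.624/(3.002/√30) = -2.963
df = n − 1 = 29
Two-sided p-value ≈ 0.006
Since p ≈ 0.006 < α = 0.05, reject H0; the data support H1.

t = -2.963, df = 29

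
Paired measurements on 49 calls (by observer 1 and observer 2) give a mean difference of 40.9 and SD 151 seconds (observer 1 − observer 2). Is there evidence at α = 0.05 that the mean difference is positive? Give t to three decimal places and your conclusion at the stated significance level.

H0: μ_d = 0; H1: μ_d > 0 (paired t-test on the differences, right-tailed).
t = d̄/(s_d/√n) = 40.9/(151/√49) = 1.896
df = n − 1 = 48
p-value = P(T ≥ 1.896) ≈ 0.032
Since p ≈ 0.032 < α = 0.05, reject H0; the data support H1.

t = 1.896; reject H0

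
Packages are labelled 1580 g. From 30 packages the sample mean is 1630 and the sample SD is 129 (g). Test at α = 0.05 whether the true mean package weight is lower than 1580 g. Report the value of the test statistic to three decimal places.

H0: μ = 1580; H1: μ < 1580 (one-sample t-test, left-tailed).
t = (x̄ − μ₀)/(s/√n) = (1630 − 1580)/(129/√30) = 2.123
df = n − 1 = 29
p-value = P(T ≤ 2.123) ≈ 0.9788
Since p ≈ 0.9788 > α = 0.05, fail to reject H0; the evidence is not statistically significant.

2.123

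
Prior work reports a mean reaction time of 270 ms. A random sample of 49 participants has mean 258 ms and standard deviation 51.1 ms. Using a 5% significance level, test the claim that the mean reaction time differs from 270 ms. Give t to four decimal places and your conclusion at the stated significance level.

H0: μ = 270; H1: μ ≠ 270 (one-sample t-test, two-sided).
t = (x̄ − μ₀)/(s/√n) = (258 − 270)/(51.1/√49) = -1.6438
df = n − 1 = 48
Two-sided p-value ≈ 0.1067
Since p ≈ 0.1067 > α = 0.05, fail to reject H0; the data do not provide sufficient evidence against H0.

t = -1.6438; fail to reject H0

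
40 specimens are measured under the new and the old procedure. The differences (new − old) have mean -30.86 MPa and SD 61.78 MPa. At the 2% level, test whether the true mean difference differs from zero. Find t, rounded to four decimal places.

H0: μ_d = 0; H1: μ_d ≠ 0 (paired t-test on the differences, two-sided).
t = d̄/(s_d/√n) = -30.86/(61.78/√40) = -3.1592
df = n − 1 = 39
Two-sided p-value ≈ 0.0031
Since p ≈ 0.0031 < α = 0.02, reject H0; the data support H1.

-3.1592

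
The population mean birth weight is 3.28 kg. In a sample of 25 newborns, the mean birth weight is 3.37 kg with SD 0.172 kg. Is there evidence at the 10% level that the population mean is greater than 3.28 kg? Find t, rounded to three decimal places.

H0: μ = 3.28; H1: μ > 3.28 (one-sample t-test, right-tailed).
t = (x̄ − μ₀)/(s/√n) = (3.37 − 3.28)/(0.172/√25) = 2.616
df = n − 1 = 24
p-value = P(T ≥ 2.616) ≈ 0.008
Since p ≈ 0.008 < α = 0.1, reject H0; the data support H1.

2.616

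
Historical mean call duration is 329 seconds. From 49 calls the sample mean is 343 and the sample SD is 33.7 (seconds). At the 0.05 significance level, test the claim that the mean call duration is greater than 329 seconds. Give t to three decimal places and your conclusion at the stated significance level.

t = 2.908; reject H0

H0: μ = 329; H1: μ > 329 (one-sample t-test, right-tailed).
t = (x̄ − μ₀)/(s/√n) = (343 − 329)/(33.7/√49) = 2.908
df = n − 1 = 48
p-value = P(T ≥ 2.908) ≈ 0.003
Since p ≈ 0.003 < α = 0.05, reject H0; the data support H1.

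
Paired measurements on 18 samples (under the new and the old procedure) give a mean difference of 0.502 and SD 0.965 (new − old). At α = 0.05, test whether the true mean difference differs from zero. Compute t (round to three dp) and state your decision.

t = 2.207; reject H0

H0: μ_d = 0; H1: μ_d ≠ 0 (paired t-test on the differences, two-sided).
t = d̄/(s_d/√n) = 0.502/(0.965/√18) = 2.207
df = n − 1 = 17
Two-sided p-value ≈ 0.0413
Since p ≈ 0.0413 < α = 0.05, reject H0; the evidence is statistically significant.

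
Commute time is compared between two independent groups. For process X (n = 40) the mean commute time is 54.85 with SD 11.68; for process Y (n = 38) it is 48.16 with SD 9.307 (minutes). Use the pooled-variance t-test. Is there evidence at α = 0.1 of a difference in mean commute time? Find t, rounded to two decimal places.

Let group 1 = process X, group 2 = process Y. H0: μ_1 = μ_2; H1: μ_1 ≠ μ_2 (two-sample pooled-variance t-test, two-sided).
s_p² = [(40−1)·11.68² + (38−1)·9.307²]/(40+38−2) = 112.177
t = (54.85 − 48.16)/√[112.177·(1/40 + 1/38)] = 2.79
df = n₁ + n₂ − 2 = 76
Two-sided p-value ≈ 0.007
Since p ≈ 0.007 < α = 0.1, reject H0; the data support H1.

2.79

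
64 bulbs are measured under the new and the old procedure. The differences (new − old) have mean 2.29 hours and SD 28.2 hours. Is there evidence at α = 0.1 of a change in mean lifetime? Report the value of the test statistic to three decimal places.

0.650

H0: μ_d = 0; H1: μ_d ≠ 0 (paired t-test on the differences, two-sided).
t = d̄/(s_d/√n) = 2.29/(28.2/√64) = 0.650
df = n − 1 = 63
Two-sided p-value ≈ 0.5183
Since p ≈ 0.5183 > α = 0.1, fail to reject H0; the evidence is not statistically significant.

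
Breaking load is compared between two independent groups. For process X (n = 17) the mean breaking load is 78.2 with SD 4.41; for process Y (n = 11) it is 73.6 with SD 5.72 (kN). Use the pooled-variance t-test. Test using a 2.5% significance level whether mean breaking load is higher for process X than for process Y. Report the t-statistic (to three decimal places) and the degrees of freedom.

Let group 1 = process X, group 2 = process Y. H0: μ_1 = μ_2; H1: μ_1 > μ_2 (two-sample pooled-variance t-test, right-tailed).
s_p² = [(17−1)·4.41² + (11−1)·5.72²]/(17+11−2) = 24.5521
t = (78.2 − 73.6)/√[24.5521·(1/17 + 1/11)] = 2.399
df = n₁ + n₂ − 2 = 26
p-value = P(T ≥ 2.399) ≈ 0.0119
Since p ≈ 0.0119 < α = 0.025, reject H0; the data support H1.

t = 2.399, df = 26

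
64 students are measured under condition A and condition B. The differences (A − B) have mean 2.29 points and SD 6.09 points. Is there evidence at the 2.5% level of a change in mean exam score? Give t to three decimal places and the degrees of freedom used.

H0: μ_d = 0; H1: μ_d ≠ 0 (paired t-test on the differences, two-sided).
t = d̄/(s_d/√n) = 2.29/(6.09/√64) = 3.008
df = n − 1 = 63
Two-sided p-value ≈ 0.004
Since p ≈ 0.004 < α = 0.025, reject H0; the data support H1.

t = 3.008, df = 63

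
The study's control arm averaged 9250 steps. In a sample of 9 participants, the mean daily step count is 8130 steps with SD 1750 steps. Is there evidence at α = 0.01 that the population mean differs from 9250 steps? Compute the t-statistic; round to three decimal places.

H0: μ = 9250; H1: μ ≠ 9250 (one-sample t-test, two-sided).
t = (x̄ − μ₀)/(s/√n) = (8130 − 9250)/(1750/√9) = -1.920
df = n − 1 = 8
Two-sided p-value ≈ 0.091
Since p ≈ 0.091 > α = 0.01, fail to reject H0; the data do not provide sufficient evidence against H0.

-1.920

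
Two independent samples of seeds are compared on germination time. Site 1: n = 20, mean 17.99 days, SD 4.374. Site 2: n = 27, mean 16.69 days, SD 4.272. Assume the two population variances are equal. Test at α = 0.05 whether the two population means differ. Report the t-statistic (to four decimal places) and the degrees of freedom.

Let group 1 = site 1, group 2 = site 2. H0: μ_1 = μ_2; H1: μ_1 ≠ μ_2 (two-sample pooled-variance t-test, two-sided).
s_p² = [(20−1)·4.374² + (27−1)·4.272²]/(20+27−2) = 18.6223
t = (17.99 − 16.69)/√[18.6223·(1/20 + 1/27)] = 1.0211
df = n₁ + n₂ − 2 = 45
Two-sided p-value ≈ 0.3127
Since p ≈ 0.3127 > α = 0.05, fail to reject H0; the data do not provide sufficient evidence against H0.

t = 1.0211, df = 45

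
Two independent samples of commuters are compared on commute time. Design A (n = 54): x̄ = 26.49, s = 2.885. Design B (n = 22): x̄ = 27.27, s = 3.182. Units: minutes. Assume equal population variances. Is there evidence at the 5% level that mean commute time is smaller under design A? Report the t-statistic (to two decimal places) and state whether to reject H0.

Let group 1 = design A, group 2 = design B. H0: μ_1 = μ_2; H1: μ_1 < μ_2 (two-sample pooled-variance t-test, left-tailed).
s_p² = [(54−1)·2.885² + (22−1)·3.182²]/(54+22−2) = 8.83457
t = (26.49 − 27.27)/√[8.83457·(1/54 + 1/22)] = -1.04
df = n₁ + n₂ − 2 = 74
p-value = P(T ≤ -1.04) ≈ 0.151
Since p ≈ 0.151 > α = 0.05, fail to reject H0; the evidence is not statistically significant.

t = -1.04; fail to reject H0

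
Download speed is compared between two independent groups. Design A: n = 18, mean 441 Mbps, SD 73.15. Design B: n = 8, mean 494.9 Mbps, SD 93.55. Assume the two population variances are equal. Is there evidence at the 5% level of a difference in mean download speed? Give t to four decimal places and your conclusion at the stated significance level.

t = -1.5927; fail to reject H0

Let group 1 = design A, group 2 = design B. H0: μ_1 = μ_2; H1: μ_1 ≠ μ_2 (two-sample pooled-variance t-test, two-sided).
s_p² = [(18−1)·73.15² + (8−1)·93.55²]/(18+8−2) = 6342.79
t = (441 − 494.9)/√[6342.79·(1/18 + 1/8)] = -1.5927
df = n₁ + n₂ − 2 = 24
Two-sided p-value ≈ 0.124
Since p ≈ 0.124 > α = 0.05, fail to reject H0; the evidence is not statistically significant.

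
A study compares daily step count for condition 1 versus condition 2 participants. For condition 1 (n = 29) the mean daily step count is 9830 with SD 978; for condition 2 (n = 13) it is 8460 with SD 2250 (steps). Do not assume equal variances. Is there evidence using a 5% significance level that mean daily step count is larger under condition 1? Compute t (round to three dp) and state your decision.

Let group 1 = condition 1, group 2 = condition 2. H0: μ_1 = μ_2; H1: μ_1 > μ_2 (Welch's two-sample t-test, right-tailed).
t = (x̄_1 − x̄_2)/√(s_1²/n_1 + s_2²/n_2) = (9830 − 8460)/√(978²/29 + 2250²/13) = 2.108
Welch–Satterthwaite df ≈ 14.08
p-value = P(T ≥ 2.108) ≈ 0.0267
Since p ≈ 0.0267 < α = 0.05, reject H0; the evidence is statistically significant.

t = 2.108; reject H0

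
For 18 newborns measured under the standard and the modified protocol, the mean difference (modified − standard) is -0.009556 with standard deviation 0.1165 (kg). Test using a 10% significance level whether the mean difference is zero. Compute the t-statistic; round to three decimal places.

H0: μ_d = 0; H1: μ_d ≠ 0 (paired t-test on the differences, two-sided).
t = d̄/(s_d/√n) = -0.009556/(0.1165/√18) = -0.348
df = n − 1 = 17
Two-sided p-value ≈ 0.732
Since p ≈ 0.732 > α = 0.1, fail to reject H0; the evidence is not statistically significant.

-0.348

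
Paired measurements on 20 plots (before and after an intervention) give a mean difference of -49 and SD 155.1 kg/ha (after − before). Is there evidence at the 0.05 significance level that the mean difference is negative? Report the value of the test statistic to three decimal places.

H0: μ_d = 0; H1: μ_d < 0 (paired t-test on the differences, left-tailed).
t = d̄/(s_d/√n) = -49/(155.1/√20) = -1.413
df = n − 1 = 19
p-value = P(T ≤ -1.413) ≈ 0.087
Since p ≈ 0.087 > α = 0.05, fail to reject H0; the data do not provide sufficient evidence against H0.

-1.413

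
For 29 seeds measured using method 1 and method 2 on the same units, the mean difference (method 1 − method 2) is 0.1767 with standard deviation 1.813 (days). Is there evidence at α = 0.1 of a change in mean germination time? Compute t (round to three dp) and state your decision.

H0: μ_d = 0; H1: μ_d ≠ 0 (paired t-test on the differences, two-sided).
t = d̄/(s_d/√n) = 0.1767/(1.813/√29) = 0.525
df = n − 1 = 28
Two-sided p-value ≈ 0.604
Since p ≈ 0.604 > α = 0.1, fail to reject H0; the evidence is not statistically significant.

t = 0.525; fail to reject H0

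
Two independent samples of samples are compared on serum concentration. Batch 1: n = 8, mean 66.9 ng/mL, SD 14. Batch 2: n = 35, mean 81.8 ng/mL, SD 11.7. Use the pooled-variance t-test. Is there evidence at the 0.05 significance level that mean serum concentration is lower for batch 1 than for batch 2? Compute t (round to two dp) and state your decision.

t = -3.14; reject H0

Let group 1 = batch 1, group 2 = batch 2. H0: μ_1 = μ_2; H1: μ_1 < μ_2 (two-sample pooled-variance t-test, left-tailed).
s_p² = [(8−1)·14² + (35−1)·11.7²]/(8+35−2) = 146.982
t = (66.9 − 81.8)/√[146.982·(1/8 + 1/35)] = -3.14
df = n₁ + n₂ − 2 = 41
p-value = P(T ≤ -3.14) ≈ 0.0016
Since p ≈ 0.0016 < α = 0.05, reject H0; the data support H1.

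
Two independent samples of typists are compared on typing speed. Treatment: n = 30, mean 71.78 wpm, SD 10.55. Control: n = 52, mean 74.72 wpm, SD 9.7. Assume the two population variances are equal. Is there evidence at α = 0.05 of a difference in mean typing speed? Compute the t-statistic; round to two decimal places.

Let group 1 = treatment, group 2 = control. H0: μ_1 = μ_2; H1: μ_1 ≠ μ_2 (two-sample pooled-variance t-test, two-sided).
s_p² = [(30−1)·10.55² + (52−1)·9.7²]/(30+52−2) = 100.33
t = (71.78 − 74.72)/√[100.33·(1/30 + 1/52)] = -1.28
df = n₁ + n₂ − 2 = 80
Two-sided p-value ≈ 0.2042
Since p ≈ 0.2042 > α = 0.05, fail to reject H0; the data do not provide sufficient evidence against H0.

-1.28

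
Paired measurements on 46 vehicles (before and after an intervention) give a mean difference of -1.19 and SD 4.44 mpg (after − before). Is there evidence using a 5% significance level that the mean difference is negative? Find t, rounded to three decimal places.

H0: μ_d = 0; H1: μ_d < 0 (paired t-test on the differences, left-tailed).
t = d̄/(s_d/√n) = -1.19/(4.44/√46) = -1.818
df = n − 1 = 45
p-value = P(T ≤ -1.818) ≈ 0.038
Since p ≈ 0.038 < α = 0.05, reject H0; the evidence is statistically significant.

-1.818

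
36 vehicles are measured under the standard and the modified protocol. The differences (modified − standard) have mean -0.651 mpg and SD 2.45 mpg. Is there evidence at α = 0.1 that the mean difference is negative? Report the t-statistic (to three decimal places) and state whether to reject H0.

t = -1.594; reject H0

H0: μ_d = 0; H1: μ_d < 0 (paired t-test on the differences, left-tailed).
t = d̄/(s_d/√n) = -0.651/(2.45/√36) = -1.594
df = n − 1 = 35
p-value = P(T ≤ -1.594) ≈ 0.0599
Since p ≈ 0.0599 < α = 0.1, reject H0; the evidence is statistically significant.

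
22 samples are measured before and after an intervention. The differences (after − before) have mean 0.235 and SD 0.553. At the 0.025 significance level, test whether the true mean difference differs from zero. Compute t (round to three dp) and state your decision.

t = 1.993; fail to reject H0

H0: μ_d = 0; H1: μ_d ≠ 0 (paired t-test on the differences, two-sided).
t = d̄/(s_d/√n) = 0.235/(0.553/√22) = 1.993
df = n − 1 = 21
Two-sided p-value ≈ 0.0594
Since p ≈ 0.0594 > α = 0.025, fail to reject H0; the evidence is not statistically significant.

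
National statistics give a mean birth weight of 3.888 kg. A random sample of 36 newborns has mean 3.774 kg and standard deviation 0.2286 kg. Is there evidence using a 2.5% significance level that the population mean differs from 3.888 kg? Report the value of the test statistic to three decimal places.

-2.992

H0: μ = 3.888; H1: μ ≠ 3.888 (one-sample t-test, two-sided).
t = (x̄ − μ₀)/(s/√n) = (3.774 − 3.888)/(0.2286/√36) = -2.992
df = n − 1 = 35
Two-sided p-value ≈ 0.0051
Since p ≈ 0.0051 < α = 0.025, reject H0; the data support H1.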